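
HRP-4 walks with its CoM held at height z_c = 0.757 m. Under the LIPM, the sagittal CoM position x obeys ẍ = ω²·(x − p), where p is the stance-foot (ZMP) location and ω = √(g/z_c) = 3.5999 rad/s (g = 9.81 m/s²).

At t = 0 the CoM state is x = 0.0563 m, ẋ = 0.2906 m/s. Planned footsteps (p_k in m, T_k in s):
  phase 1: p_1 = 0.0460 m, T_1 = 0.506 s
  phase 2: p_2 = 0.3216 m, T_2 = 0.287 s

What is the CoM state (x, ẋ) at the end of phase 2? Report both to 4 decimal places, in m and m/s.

x = 0.6738, ẋ = 1.6357

phase 1: p=0.0460, T=0.506, ωT=1.821549, cosh=3.171602, sinh=3.009827; start (x,ẋ)=(0.056300, 0.290600) → end (x,ẋ)=(0.321634, 1.033269)
phase 2: p=0.3216, T=0.287, ωT=1.033171, cosh=1.582920, sinh=1.227043; start (x,ẋ)=(0.321634, 1.033269) → end (x,ẋ)=(0.673849, 1.635732)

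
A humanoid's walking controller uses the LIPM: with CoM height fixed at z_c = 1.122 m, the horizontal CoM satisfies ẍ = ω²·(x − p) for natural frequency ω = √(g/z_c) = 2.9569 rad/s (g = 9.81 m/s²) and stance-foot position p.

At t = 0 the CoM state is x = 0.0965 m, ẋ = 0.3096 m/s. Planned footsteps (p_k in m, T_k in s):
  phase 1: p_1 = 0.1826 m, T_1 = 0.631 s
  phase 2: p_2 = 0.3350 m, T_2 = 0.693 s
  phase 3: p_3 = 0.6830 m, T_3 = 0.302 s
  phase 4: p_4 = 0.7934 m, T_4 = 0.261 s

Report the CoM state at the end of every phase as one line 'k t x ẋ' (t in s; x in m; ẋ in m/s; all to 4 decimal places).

phase 1: p=0.1826, T=0.631, ωT=1.865804, cosh=3.307950, sinh=3.153178; start (x,ẋ)=(0.096500, 0.309600) → end (x,ẋ)=(0.227937, 0.221377)
phase 2: p=0.3350, T=0.693, ωT=2.049132, cosh=3.945003, sinh=3.816156; start (x,ẋ)=(0.227937, 0.221377) → end (x,ẋ)=(0.198342, -0.334771)
phase 3: p=0.6830, T=0.302, ωT=0.892984, cosh=1.425919, sinh=1.016487; start (x,ẋ)=(0.198342, -0.334771) → end (x,ẋ)=(-0.123167, -1.934069)
phase 4: p=0.7934, T=0.261, ωT=0.771751, cosh=1.312877, sinh=0.850674; start (x,ẋ)=(-0.123167, -1.934069) → end (x,ẋ)=(-0.966354, -4.844688)

1 0.6310 0.2279 0.2214
2 1.3240 0.1983 -0.3348
3 1.6260 -0.1232 -1.9341
4 1.8870 -0.9664 -4.8447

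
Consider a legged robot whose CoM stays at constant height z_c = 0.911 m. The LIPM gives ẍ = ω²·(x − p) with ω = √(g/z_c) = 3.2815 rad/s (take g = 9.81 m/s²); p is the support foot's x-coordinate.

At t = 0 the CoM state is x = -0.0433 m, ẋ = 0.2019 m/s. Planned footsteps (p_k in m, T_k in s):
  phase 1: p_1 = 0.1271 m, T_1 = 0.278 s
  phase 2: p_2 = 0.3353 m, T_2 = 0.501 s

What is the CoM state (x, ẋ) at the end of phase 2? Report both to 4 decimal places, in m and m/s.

phase 1: p=0.1271, T=0.278, ωT=0.912257, cosh=1.445776, sinh=1.044160; start (x,ẋ)=(-0.043300, 0.201900) → end (x,ẋ)=(-0.055017, -0.291958)
phase 2: p=0.3353, T=0.501, ωT=1.644031, cosh=2.684597, sinh=2.491397; start (x,ẋ)=(-0.055017, -0.291958) → end (x,ẋ)=(-0.934205, -3.974831)

x = -0.9342, ẋ = -3.9748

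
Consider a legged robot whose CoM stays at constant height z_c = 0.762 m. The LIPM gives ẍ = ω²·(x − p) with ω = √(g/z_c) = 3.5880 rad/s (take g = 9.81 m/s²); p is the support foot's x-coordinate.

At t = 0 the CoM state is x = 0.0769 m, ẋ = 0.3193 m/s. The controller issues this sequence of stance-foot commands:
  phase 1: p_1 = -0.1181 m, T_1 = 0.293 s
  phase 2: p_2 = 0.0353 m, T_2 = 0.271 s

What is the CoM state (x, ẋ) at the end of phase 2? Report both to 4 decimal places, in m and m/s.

phase 1: p=-0.1181, T=0.293, ωT=1.051284, cosh=1.605406, sinh=1.255917; start (x,ẋ)=(0.076900, 0.319300) → end (x,ẋ)=(0.306720, 1.391321)
phase 2: p=0.0353, T=0.271, ωT=0.972348, cosh=1.511170, sinh=1.132976; start (x,ẋ)=(0.306720, 1.391321) → end (x,ẋ)=(0.884796, 3.205874)

x = 0.8848, ẋ = 3.2059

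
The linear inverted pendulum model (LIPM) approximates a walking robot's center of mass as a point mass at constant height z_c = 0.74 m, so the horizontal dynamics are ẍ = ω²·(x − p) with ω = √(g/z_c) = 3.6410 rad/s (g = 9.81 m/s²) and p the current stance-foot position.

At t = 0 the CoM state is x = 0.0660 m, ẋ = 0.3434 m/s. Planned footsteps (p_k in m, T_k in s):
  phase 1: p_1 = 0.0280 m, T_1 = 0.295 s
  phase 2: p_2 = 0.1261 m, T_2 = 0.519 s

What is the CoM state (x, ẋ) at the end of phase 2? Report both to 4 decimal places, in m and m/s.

phase 1: p=0.0280, T=0.295, ωT=1.074095, cosh=1.634475, sinh=1.292868; start (x,ẋ)=(0.066000, 0.343400) → end (x,ẋ)=(0.212047, 0.740157)
phase 2: p=0.1261, T=0.519, ωT=1.889679, cosh=3.384182, sinh=3.233062; start (x,ẋ)=(0.212047, 0.740157) → end (x,ẋ)=(1.074189, 3.516553)

x = 1.0742, ẋ = 3.5166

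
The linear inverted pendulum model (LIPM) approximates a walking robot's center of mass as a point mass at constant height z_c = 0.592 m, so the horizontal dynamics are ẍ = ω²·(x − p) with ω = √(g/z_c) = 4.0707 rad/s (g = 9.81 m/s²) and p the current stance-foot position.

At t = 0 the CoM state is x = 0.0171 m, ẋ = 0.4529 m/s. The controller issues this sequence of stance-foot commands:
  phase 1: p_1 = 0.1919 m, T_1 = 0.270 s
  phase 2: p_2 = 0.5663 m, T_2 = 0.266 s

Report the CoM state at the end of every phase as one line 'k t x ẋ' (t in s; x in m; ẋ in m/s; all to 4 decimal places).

phase 1: p=0.1919, T=0.270, ωT=1.099089, cosh=1.667302, sinh=1.334128; start (x,ẋ)=(0.017100, 0.452900) → end (x,ẋ)=(0.048889, -0.194189)
phase 2: p=0.5663, T=0.266, ωT=1.082806, cosh=1.645799, sinh=1.307155; start (x,ẋ)=(0.048889, -0.194189) → end (x,ẋ)=(-0.347612, -3.072761)

1 0.2700 0.0489 -0.1942
2 0.5360 -0.3476 -3.0728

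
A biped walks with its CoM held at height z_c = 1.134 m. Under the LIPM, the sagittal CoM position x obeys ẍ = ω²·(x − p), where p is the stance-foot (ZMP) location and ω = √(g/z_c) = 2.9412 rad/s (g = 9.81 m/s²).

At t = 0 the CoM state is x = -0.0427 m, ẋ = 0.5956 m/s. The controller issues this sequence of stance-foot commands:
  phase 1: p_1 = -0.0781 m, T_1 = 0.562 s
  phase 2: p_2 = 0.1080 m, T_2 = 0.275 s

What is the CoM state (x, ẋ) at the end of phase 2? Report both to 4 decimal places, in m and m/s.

x = 1.2453, ẋ = 3.6307

phase 1: p=-0.0781, T=0.562, ωT=1.652954, cosh=2.706935, sinh=2.515451; start (x,ẋ)=(-0.042700, 0.595600) → end (x,ẋ)=(0.527110, 1.874155)
phase 2: p=0.1080, T=0.275, ωT=0.808830, cosh=1.345329, sinh=0.899950; start (x,ẋ)=(0.527110, 1.874155) → end (x,ẋ)=(1.245297, 3.630713)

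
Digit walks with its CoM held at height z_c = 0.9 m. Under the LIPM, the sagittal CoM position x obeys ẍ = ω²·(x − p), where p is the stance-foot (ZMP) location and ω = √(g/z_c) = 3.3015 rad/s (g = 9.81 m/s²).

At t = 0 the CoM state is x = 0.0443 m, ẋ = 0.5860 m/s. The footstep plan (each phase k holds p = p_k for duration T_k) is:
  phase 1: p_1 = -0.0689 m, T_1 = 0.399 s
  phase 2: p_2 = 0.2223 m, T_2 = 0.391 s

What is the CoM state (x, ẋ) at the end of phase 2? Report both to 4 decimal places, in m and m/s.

phase 1: p=-0.0689, T=0.399, ωT=1.317298, cosh=2.000590, sinh=1.732732; start (x,ẋ)=(0.044300, 0.586000) → end (x,ẋ)=(0.465118, 1.819919)
phase 2: p=0.2223, T=0.391, ωT=1.290887, cosh=1.955518, sinh=1.680491; start (x,ẋ)=(0.465118, 1.819919) → end (x,ẋ)=(1.623489, 4.906074)

x = 1.6235, ẋ = 4.9061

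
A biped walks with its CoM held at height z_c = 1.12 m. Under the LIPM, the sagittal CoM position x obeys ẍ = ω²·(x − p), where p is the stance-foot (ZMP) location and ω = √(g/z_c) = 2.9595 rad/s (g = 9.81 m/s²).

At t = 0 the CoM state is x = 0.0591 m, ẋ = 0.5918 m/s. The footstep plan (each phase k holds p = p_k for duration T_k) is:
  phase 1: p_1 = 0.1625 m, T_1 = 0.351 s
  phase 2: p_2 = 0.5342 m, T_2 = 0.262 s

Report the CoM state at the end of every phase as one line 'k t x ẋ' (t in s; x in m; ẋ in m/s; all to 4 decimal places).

1 0.3510 0.2453 0.5626
2 0.6130 0.3166 0.0089

phase 1: p=0.1625, T=0.351, ωT=1.038784, cosh=1.589832, sinh=1.235948; start (x,ẋ)=(0.059100, 0.591800) → end (x,ẋ)=(0.245259, 0.562648)
phase 2: p=0.5342, T=0.262, ωT=0.775389, cosh=1.315981, sinh=0.855456; start (x,ẋ)=(0.245259, 0.562648) → end (x,ẋ)=(0.316595, 0.008915)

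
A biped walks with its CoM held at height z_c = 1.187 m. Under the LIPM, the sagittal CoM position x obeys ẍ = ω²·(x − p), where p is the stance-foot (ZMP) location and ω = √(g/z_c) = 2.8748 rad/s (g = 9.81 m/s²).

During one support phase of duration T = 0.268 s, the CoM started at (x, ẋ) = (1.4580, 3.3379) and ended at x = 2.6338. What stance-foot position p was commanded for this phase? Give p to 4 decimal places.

ωT = 2.8748·0.268 = 0.770446; cosh(ωT) = 1.311769, sinh(ωT) = 0.848962
x(T) = p + (x₀−p)·cosh(ωT) + (ẋ₀/ω)·sinh(ωT) ⇒ p·(1 − cosh) = x(T) − x₀·cosh − (ẋ₀/ω)·sinh
numerator   = 2.6338 − (1.4580)·1.311769 − (3.3379/2.8748)·0.848962 = -0.264479
denominator = 1 − 1.311769 = -0.311769
p = -0.264479 / -0.311769 = 0.8483

p = 0.8483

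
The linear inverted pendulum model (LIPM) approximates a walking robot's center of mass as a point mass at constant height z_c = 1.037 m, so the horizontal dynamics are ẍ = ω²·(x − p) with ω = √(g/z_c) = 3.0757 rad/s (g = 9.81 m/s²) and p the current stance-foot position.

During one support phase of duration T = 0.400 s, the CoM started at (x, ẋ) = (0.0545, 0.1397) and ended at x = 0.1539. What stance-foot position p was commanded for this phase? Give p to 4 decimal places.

ωT = 3.0757·0.400 = 1.230280; cosh(ωT) = 1.857199, sinh(ωT) = 1.564988
x(T) = p + (x₀−p)·cosh(ωT) + (ẋ₀/ω)·sinh(ωT) ⇒ p·(1 − cosh) = x(T) − x₀·cosh − (ẋ₀/ω)·sinh
numerator   = 0.1539 − (0.0545)·1.857199 − (0.1397/3.0757)·1.564988 = -0.018400
denominator = 1 − 1.857199 = -0.857199
p = -0.018400 / -0.857199 = 0.0215

p = 0.0215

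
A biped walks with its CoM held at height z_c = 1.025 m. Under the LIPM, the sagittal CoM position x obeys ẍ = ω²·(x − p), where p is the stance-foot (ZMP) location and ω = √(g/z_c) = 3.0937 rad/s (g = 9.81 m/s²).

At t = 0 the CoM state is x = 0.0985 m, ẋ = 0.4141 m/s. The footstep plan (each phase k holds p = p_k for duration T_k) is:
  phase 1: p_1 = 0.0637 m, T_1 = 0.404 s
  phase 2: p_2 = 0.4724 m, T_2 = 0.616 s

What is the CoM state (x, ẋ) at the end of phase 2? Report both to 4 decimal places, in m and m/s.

phase 1: p=0.0637, T=0.404, ωT=1.249855, cosh=1.888191, sinh=1.601645; start (x,ẋ)=(0.098500, 0.414100) → end (x,ẋ)=(0.343794, 0.954334)
phase 2: p=0.4724, T=0.616, ωT=1.905719, cosh=3.436479, sinh=3.287763; start (x,ẋ)=(0.343794, 0.954334) → end (x,ẋ)=(1.044645, 1.971448)

x = 1.0446, ẋ = 1.9714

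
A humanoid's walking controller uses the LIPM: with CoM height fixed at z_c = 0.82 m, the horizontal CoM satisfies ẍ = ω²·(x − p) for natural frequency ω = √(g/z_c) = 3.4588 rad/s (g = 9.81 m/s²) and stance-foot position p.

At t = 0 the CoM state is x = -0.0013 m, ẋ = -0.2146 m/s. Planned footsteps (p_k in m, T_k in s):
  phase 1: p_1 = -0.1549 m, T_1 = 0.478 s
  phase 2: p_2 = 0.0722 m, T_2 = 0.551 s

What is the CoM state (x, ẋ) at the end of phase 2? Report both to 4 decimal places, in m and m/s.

x = 0.9030, ẋ = 2.9693

phase 1: p=-0.1549, T=0.478, ωT=1.653306, cosh=2.707820, sinh=2.516404; start (x,ẋ)=(-0.001300, -0.214600) → end (x,ẋ)=(0.104892, 0.755796)
phase 2: p=0.0722, T=0.551, ωT=1.905799, cosh=3.436741, sinh=3.288037; start (x,ẋ)=(0.104892, 0.755796) → end (x,ẋ)=(0.903035, 2.969268)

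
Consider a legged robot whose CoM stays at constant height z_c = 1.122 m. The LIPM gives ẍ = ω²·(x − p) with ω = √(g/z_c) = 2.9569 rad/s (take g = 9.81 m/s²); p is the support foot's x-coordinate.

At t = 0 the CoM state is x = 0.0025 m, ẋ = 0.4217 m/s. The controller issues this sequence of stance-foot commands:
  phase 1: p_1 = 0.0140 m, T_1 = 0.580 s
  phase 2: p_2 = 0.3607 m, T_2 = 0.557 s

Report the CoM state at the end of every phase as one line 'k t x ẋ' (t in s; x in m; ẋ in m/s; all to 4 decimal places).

phase 1: p=0.0140, T=0.580, ωT=1.715002, cosh=2.868325, sinh=2.688362; start (x,ẋ)=(0.002500, 0.421700) → end (x,ẋ)=(0.364417, 1.118157)
phase 2: p=0.3607, T=0.557, ωT=1.646993, cosh=2.691988, sinh=2.499360; start (x,ẋ)=(0.364417, 1.118157) → end (x,ẋ)=(1.315842, 3.037530)

1 0.5800 0.3644 1.1182
2 1.1370 1.3158 3.0375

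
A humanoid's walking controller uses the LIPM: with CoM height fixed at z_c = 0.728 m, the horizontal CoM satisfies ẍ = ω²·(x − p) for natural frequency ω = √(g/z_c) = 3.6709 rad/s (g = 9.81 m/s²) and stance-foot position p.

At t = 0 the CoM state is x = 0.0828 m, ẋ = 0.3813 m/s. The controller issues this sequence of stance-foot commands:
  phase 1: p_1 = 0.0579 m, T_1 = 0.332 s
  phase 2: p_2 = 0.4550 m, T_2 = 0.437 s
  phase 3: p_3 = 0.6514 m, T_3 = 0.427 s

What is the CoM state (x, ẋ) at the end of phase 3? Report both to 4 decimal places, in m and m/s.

phase 1: p=0.0579, T=0.332, ωT=1.218739, cosh=1.839261, sinh=1.543658; start (x,ẋ)=(0.082800, 0.381300) → end (x,ẋ)=(0.264039, 0.842409)
phase 2: p=0.4550, T=0.437, ωT=1.604183, cosh=2.587425, sinh=2.386371; start (x,ẋ)=(0.264039, 0.842409) → end (x,ẋ)=(0.508534, 0.506825)
phase 3: p=0.6514, T=0.427, ωT=1.567474, cosh=2.501547, sinh=2.292976; start (x,ẋ)=(0.508534, 0.506825) → end (x,ẋ)=(0.610594, 0.065300)

x = 0.6106, ẋ = 0.0653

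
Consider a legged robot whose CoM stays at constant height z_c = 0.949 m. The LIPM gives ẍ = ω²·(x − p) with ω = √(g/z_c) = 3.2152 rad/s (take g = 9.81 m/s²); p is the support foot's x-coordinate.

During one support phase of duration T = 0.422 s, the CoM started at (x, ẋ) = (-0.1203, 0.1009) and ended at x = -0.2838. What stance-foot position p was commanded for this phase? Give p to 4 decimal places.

p = 0.0856

ωT = 3.2152·0.422 = 1.356814; cosh(ωT) = 2.070641, sinh(ωT) = 1.813161
x(T) = p + (x₀−p)·cosh(ωT) + (ẋ₀/ω)·sinh(ωT) ⇒ p·(1 − cosh) = x(T) − x₀·cosh − (ẋ₀/ω)·sinh
numerator   = -0.2838 − (-0.1203)·2.070641 − (0.1009/3.2152)·1.813161 = -0.091603
denominator = 1 − 2.070641 = -1.070641
p = -0.091603 / -1.070641 = 0.0856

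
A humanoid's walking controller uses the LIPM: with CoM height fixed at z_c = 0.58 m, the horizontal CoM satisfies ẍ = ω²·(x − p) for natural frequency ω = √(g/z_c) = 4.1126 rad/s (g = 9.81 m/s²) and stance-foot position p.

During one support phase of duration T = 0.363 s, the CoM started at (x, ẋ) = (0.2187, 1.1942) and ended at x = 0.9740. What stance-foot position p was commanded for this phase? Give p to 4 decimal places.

p = 0.1126

ωT = 4.1126·0.363 = 1.492874; cosh(ωT) = 2.337296, sinh(ωT) = 2.112570
x(T) = p + (x₀−p)·cosh(ωT) + (ẋ₀/ω)·sinh(ωT) ⇒ p·(1 − cosh) = x(T) − x₀·cosh − (ẋ₀/ω)·sinh
numerator   = 0.9740 − (0.2187)·2.337296 − (1.1942/4.1126)·2.112570 = -0.150606
denominator = 1 − 2.337296 = -1.337296
p = -0.150606 / -1.337296 = 0.1126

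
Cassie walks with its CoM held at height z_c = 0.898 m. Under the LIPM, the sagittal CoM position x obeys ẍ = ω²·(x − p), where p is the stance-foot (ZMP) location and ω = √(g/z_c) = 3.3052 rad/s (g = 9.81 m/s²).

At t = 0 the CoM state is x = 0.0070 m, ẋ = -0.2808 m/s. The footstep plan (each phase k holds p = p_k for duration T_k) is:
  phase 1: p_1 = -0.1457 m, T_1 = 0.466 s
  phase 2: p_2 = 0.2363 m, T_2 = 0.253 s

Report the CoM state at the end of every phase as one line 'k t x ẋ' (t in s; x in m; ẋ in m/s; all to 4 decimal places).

phase 1: p=-0.1457, T=0.466, ωT=1.540223, cosh=2.439982, sinh=2.225649; start (x,ẋ)=(0.007000, -0.280800) → end (x,ẋ)=(0.037801, 0.438147)
phase 2: p=0.2363, T=0.253, ωT=0.836216, cosh=1.370482, sinh=0.937135; start (x,ẋ)=(0.037801, 0.438147) → end (x,ẋ)=(0.088490, -0.014362)

1 0.4660 0.0378 0.4381
2 0.7190 0.0885 -0.0144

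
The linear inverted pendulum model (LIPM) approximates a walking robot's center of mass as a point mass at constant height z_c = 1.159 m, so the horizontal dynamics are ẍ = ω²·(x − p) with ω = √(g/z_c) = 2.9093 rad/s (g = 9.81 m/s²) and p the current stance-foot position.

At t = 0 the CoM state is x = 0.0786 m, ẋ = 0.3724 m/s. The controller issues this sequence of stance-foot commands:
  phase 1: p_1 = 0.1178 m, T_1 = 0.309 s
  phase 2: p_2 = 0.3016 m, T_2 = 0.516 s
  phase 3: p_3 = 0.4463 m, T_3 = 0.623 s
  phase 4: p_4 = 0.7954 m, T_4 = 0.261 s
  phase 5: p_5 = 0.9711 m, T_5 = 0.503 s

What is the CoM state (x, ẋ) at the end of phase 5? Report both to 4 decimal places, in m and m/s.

x = -0.7884, ẋ = -4.8801

phase 1: p=0.1178, T=0.309, ωT=0.898974, cosh=1.432034, sinh=1.025046; start (x,ẋ)=(0.078600, 0.372400) → end (x,ẋ)=(0.192874, 0.416388)
phase 2: p=0.3016, T=0.516, ωT=1.501199, cosh=2.354964, sinh=2.132101; start (x,ẋ)=(0.192874, 0.416388) → end (x,ẋ)=(0.350706, 0.306158)
phase 3: p=0.4463, T=0.623, ωT=1.812494, cosh=3.144476, sinh=2.981229; start (x,ẋ)=(0.350706, 0.306158) → end (x,ẋ)=(0.459436, 0.133597)
phase 4: p=0.7954, T=0.261, ωT=0.759327, cosh=1.302410, sinh=0.834429; start (x,ẋ)=(0.459436, 0.133597) → end (x,ẋ)=(0.396155, -0.641590)
phase 5: p=0.9711, T=0.503, ωT=1.463378, cosh=2.275991, sinh=2.044538; start (x,ẋ)=(0.396155, -0.641590) → end (x,ẋ)=(-0.788354, -4.880128)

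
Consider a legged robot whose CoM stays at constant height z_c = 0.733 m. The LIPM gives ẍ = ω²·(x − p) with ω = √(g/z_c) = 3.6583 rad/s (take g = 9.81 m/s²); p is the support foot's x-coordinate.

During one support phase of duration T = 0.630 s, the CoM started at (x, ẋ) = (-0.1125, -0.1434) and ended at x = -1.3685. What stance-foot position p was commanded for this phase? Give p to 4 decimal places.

p = 0.1489

ωT = 3.6583·0.630 = 2.304729; cosh(ωT) = 5.060624, sinh(ωT) = 4.960838
x(T) = p + (x₀−p)·cosh(ωT) + (ẋ₀/ω)·sinh(ωT) ⇒ p·(1 − cosh) = x(T) − x₀·cosh − (ẋ₀/ω)·sinh
numerator   = -1.3685 − (-0.1125)·5.060624 − (-0.1434/3.6583)·4.960838 = -0.604722
denominator = 1 − 5.060624 = -4.060624
p = -0.604722 / -4.060624 = 0.1489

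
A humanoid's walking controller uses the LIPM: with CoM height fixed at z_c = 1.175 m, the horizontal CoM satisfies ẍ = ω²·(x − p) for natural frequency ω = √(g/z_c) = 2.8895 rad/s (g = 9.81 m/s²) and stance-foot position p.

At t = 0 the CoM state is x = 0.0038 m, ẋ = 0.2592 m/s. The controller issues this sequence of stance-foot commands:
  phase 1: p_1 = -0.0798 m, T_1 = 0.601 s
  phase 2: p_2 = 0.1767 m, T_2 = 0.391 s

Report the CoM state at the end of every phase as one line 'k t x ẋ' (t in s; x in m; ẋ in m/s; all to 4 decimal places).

phase 1: p=-0.0798, T=0.601, ωT=1.736590, cosh=2.927033, sinh=2.750913; start (x,ẋ)=(0.003800, 0.259200) → end (x,ẋ)=(0.411668, 1.423203)
phase 2: p=0.1767, T=0.391, ωT=1.129795, cosh=1.709060, sinh=1.385960; start (x,ẋ)=(0.411668, 1.423203) → end (x,ẋ)=(1.260920, 3.373325)

1 0.6010 0.4117 1.4232
2 0.9920 1.2609 3.3733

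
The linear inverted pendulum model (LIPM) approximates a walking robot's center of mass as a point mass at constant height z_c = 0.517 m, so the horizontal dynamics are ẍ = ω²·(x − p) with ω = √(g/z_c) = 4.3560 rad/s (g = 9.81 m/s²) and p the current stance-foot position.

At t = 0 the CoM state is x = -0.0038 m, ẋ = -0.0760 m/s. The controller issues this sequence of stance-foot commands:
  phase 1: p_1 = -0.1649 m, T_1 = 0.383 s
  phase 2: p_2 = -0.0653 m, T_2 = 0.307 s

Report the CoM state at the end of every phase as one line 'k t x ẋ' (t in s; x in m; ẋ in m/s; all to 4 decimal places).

1 0.3830 0.2329 1.5860
2 0.6900 1.1872 5.5313

phase 1: p=-0.1649, T=0.383, ωT=1.668348, cosh=2.745979, sinh=2.557421; start (x,ẋ)=(-0.003800, -0.076000) → end (x,ẋ)=(0.232857, 1.585980)
phase 2: p=-0.0653, T=0.307, ωT=1.337292, cosh=2.035636, sinh=1.773080; start (x,ẋ)=(0.232857, 1.585980) → end (x,ẋ)=(1.187202, 5.531306)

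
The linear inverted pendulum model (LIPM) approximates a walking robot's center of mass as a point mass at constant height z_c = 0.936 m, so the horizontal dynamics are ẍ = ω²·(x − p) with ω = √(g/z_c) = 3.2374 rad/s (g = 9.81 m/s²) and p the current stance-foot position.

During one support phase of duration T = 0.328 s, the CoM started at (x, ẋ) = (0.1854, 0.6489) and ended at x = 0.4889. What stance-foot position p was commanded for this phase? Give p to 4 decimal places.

ωT = 3.2374·0.328 = 1.061867; cosh(ωT) = 1.618787, sinh(ωT) = 1.272978
x(T) = p + (x₀−p)·cosh(ωT) + (ẋ₀/ω)·sinh(ωT) ⇒ p·(1 − cosh) = x(T) − x₀·cosh − (ẋ₀/ω)·sinh
numerator   = 0.4889 − (0.1854)·1.618787 − (0.6489/3.2374)·1.272978 = -0.066377
denominator = 1 − 1.618787 = -0.618787
p = -0.066377 / -0.618787 = 0.1073

p = 0.1073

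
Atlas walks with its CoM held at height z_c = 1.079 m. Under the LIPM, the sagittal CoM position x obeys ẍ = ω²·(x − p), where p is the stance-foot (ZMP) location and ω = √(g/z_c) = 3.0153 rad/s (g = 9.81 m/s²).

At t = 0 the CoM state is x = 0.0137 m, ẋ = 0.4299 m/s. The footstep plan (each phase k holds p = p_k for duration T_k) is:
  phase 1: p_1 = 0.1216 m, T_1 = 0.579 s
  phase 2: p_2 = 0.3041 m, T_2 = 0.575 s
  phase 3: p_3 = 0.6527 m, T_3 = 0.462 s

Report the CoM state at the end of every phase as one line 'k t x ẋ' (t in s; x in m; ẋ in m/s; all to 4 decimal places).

phase 1: p=0.1216, T=0.579, ωT=1.745859, cosh=2.952658, sinh=2.778163; start (x,ẋ)=(0.013700, 0.429900) → end (x,ẋ)=(0.199099, 0.365470)
phase 2: p=0.3041, T=0.575, ωT=1.733797, cosh=2.919364, sinh=2.742751; start (x,ẋ)=(0.199099, 0.365470) → end (x,ẋ)=(0.329999, 0.198557)
phase 3: p=0.6527, T=0.462, ωT=1.393069, cosh=2.137751, sinh=1.889438; start (x,ẋ)=(0.329999, 0.198557) → end (x,ẋ)=(0.087266, -1.414033)

1 0.5790 0.1991 0.3655
2 1.1540 0.3300 0.1986
3 1.6160 0.0873 -1.4140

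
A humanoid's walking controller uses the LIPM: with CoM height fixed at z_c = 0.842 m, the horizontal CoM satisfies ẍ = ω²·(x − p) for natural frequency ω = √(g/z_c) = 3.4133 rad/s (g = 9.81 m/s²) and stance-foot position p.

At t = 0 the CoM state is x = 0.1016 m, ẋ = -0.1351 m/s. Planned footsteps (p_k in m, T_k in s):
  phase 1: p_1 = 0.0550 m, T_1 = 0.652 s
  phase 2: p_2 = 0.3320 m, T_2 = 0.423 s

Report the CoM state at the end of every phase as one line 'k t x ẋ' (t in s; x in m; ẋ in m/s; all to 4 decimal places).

phase 1: p=0.0550, T=0.652, ωT=2.225472, cosh=4.682932, sinh=4.574916; start (x,ẋ)=(0.101600, -0.135100) → end (x,ẋ)=(0.092147, 0.095021)
phase 2: p=0.3320, T=0.423, ωT=1.443826, cosh=2.236449, sinh=2.000426; start (x,ẋ)=(0.092147, 0.095021) → end (x,ẋ)=(-0.148729, -1.425217)

1 0.6520 0.0921 0.0950
2 1.0750 -0.1487 -1.4252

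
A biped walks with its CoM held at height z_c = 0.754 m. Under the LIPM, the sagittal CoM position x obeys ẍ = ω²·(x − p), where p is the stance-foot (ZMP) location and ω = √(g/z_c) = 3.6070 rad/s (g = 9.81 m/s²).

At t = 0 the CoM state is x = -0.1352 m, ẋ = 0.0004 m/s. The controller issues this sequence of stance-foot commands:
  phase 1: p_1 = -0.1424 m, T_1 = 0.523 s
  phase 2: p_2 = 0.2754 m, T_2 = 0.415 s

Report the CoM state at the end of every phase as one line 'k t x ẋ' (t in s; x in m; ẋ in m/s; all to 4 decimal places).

1 0.5230 -0.1178 0.0850
2 0.9380 -0.5968 -2.8097

phase 1: p=-0.1424, T=0.523, ωT=1.886461, cosh=3.373796, sinh=3.222188; start (x,ẋ)=(-0.135200, 0.000400) → end (x,ẋ)=(-0.117751, 0.085031)
phase 2: p=0.2754, T=0.415, ωT=1.496905, cosh=2.345831, sinh=2.122009; start (x,ẋ)=(-0.117751, 0.085031) → end (x,ẋ)=(-0.596842, -2.809746)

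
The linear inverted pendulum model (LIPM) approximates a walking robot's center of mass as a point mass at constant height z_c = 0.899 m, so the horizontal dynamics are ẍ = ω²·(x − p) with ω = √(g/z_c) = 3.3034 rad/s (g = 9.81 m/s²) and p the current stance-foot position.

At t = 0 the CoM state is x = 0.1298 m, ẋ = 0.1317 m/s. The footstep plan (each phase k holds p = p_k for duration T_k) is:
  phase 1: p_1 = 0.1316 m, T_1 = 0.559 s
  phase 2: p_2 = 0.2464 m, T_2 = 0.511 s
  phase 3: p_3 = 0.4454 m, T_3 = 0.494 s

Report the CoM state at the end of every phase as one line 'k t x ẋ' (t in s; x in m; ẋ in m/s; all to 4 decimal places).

phase 1: p=0.1316, T=0.559, ωT=1.846601, cosh=3.248005, sinh=3.090232; start (x,ẋ)=(0.129800, 0.131700) → end (x,ẋ)=(0.248955, 0.409387)
phase 2: p=0.2464, T=0.511, ωT=1.688037, cosh=2.796868, sinh=2.611986; start (x,ẋ)=(0.248955, 0.409387) → end (x,ẋ)=(0.577247, 1.167048)
phase 3: p=0.4454, T=0.494, ωT=1.631880, cosh=2.654519, sinh=2.458958; start (x,ẋ)=(0.577247, 1.167048) → end (x,ẋ)=(1.664108, 4.168935)

1 0.5590 0.2490 0.4094
2 1.0700 0.5772 1.1670
3 1.5640 1.6641 4.1689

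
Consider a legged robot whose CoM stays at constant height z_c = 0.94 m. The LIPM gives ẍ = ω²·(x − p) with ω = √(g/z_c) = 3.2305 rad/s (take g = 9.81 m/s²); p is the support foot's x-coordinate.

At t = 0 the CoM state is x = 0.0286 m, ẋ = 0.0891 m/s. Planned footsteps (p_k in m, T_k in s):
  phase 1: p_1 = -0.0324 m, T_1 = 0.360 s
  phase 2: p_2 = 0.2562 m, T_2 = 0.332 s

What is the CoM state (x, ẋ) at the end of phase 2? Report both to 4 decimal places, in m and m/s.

x = 0.2010, ẋ = 0.1292

phase 1: p=-0.0324, T=0.360, ωT=1.162980, cosh=1.756003, sinh=1.443450; start (x,ẋ)=(0.028600, 0.089100) → end (x,ẋ)=(0.114528, 0.440907)
phase 2: p=0.2562, T=0.332, ωT=1.072526, cosh=1.632448, sinh=1.290305; start (x,ẋ)=(0.114528, 0.440907) → end (x,ẋ)=(0.201032, 0.129221)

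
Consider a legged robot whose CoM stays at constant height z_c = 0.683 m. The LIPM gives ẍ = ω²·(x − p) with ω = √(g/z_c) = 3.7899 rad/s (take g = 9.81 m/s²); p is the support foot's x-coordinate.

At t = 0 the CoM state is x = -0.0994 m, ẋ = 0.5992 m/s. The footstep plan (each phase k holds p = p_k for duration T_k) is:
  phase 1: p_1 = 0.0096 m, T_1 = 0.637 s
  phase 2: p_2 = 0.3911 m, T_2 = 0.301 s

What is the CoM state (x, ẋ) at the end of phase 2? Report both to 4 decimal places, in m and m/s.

phase 1: p=0.0096, T=0.637, ωT=2.414166, cosh=5.634944, sinh=5.545502; start (x,ẋ)=(-0.099400, 0.599200) → end (x,ẋ)=(0.272160, 1.085616)
phase 2: p=0.3911, T=0.301, ωT=1.140760, cosh=1.724361, sinh=1.404785; start (x,ẋ)=(0.272160, 1.085616) → end (x,ẋ)=(0.588404, 1.238756)

x = 0.5884, ẋ = 1.2388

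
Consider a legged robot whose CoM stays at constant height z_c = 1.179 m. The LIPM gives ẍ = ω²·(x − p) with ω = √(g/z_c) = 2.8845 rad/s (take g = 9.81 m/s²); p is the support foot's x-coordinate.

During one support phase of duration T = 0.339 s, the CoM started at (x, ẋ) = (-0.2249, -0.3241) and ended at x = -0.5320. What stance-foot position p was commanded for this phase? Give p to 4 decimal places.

ωT = 2.8845·0.339 = 0.977846; cosh(ωT) = 1.517421, sinh(ωT) = 1.141301
x(T) = p + (x₀−p)·cosh(ωT) + (ẋ₀/ω)·sinh(ωT) ⇒ p·(1 − cosh) = x(T) − x₀·cosh − (ẋ₀/ω)·sinh
numerator   = -0.5320 − (-0.2249)·1.517421 − (-0.3241/2.8845)·1.141301 = -0.062496
denominator = 1 − 1.517421 = -0.517421
p = -0.062496 / -0.517421 = 0.1208

p = 0.1208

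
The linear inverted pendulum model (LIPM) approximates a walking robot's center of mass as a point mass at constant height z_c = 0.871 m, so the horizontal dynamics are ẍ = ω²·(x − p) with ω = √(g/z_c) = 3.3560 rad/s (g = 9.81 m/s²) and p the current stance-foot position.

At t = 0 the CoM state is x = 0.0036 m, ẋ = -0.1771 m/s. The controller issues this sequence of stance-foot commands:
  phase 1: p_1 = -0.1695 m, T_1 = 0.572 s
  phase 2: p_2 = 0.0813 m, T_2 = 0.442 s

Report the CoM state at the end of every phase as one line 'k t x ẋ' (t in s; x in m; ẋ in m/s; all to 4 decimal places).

phase 1: p=-0.1695, T=0.572, ωT=1.919632, cosh=3.482555, sinh=3.335894; start (x,ẋ)=(0.003600, -0.177100) → end (x,ẋ)=(0.257291, 1.321139)
phase 2: p=0.0813, T=0.442, ωT=1.483352, cosh=2.317286, sinh=2.090410; start (x,ẋ)=(0.257291, 1.321139) → end (x,ẋ)=(1.312043, 4.296109)

1 0.5720 0.2573 1.3211
2 1.0140 1.3120 4.2961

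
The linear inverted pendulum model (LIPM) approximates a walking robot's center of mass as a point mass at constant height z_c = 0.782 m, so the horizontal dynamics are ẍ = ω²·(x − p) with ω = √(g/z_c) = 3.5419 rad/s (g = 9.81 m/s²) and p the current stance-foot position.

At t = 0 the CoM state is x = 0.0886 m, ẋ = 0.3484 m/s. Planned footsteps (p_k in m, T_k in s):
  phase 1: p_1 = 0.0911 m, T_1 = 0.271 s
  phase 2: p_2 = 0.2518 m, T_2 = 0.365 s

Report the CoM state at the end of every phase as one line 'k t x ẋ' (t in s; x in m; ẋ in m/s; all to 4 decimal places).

phase 1: p=0.0911, T=0.271, ωT=0.959855, cosh=1.497133, sinh=1.114185; start (x,ẋ)=(0.088600, 0.348400) → end (x,ẋ)=(0.196954, 0.511735)
phase 2: p=0.2518, T=0.365, ωT=1.292793, cosh=1.958726, sinh=1.684223; start (x,ẋ)=(0.196954, 0.511735) → end (x,ẋ)=(0.387710, 0.675175)

1 0.2710 0.1970 0.5117
2 0.6360 0.3877 0.6752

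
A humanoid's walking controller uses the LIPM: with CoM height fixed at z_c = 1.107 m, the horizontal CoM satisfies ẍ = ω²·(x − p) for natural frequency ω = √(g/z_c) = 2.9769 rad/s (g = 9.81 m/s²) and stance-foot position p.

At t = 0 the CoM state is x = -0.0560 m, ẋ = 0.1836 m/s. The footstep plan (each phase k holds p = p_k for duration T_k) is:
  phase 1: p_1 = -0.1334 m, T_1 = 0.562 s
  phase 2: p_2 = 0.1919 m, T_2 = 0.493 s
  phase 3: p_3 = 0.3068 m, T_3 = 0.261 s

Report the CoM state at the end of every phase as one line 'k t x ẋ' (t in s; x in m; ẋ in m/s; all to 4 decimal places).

phase 1: p=-0.1334, T=0.562, ωT=1.673018, cosh=2.757951, sinh=2.570272; start (x,ẋ)=(-0.056000, 0.183600) → end (x,ẋ)=(0.238587, 1.098581)
phase 2: p=0.1919, T=0.493, ωT=1.467612, cosh=2.284668, sinh=2.054192; start (x,ẋ)=(0.238587, 1.098581) → end (x,ẋ)=(1.056633, 2.795389)
phase 3: p=0.3068, T=0.261, ωT=0.776971, cosh=1.317336, sinh=0.857539; start (x,ẋ)=(1.056633, 2.795389) → end (x,ẋ)=(2.099834, 5.596645)

1 0.5620 0.2386 1.0986
2 1.0550 1.0566 2.7954
3 1.3160 2.0998 5.5966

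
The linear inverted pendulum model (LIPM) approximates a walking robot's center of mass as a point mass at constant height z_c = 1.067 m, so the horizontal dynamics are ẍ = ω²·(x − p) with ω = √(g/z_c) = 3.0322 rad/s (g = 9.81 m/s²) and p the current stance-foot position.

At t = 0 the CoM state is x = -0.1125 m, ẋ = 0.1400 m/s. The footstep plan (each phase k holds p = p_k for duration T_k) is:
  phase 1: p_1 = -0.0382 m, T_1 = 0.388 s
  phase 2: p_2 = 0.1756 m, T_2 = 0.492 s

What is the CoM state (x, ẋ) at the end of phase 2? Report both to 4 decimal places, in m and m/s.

x = -0.5306, ẋ = -1.9701

phase 1: p=-0.0382, T=0.388, ωT=1.176494, cosh=1.775671, sinh=1.467312; start (x,ẋ)=(-0.112500, 0.140000) → end (x,ẋ)=(-0.102385, -0.081981)
phase 2: p=0.1756, T=0.492, ωT=1.491842, cosh=2.335118, sinh=2.110160; start (x,ẋ)=(-0.102385, -0.081981) → end (x,ẋ)=(-0.530579, -1.970100)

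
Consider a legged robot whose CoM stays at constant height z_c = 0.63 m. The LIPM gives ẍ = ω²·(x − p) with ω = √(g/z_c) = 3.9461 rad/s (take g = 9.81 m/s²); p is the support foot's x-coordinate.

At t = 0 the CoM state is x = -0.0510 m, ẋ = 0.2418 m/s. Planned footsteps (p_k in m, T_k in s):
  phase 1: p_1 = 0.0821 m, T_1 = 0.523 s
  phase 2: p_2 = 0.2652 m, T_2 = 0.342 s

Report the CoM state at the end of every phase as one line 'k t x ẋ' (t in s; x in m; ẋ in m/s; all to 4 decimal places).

1 0.5230 -0.2131 -1.0674
2 0.8650 -1.2053 -5.5901

phase 1: p=0.0821, T=0.523, ωT=2.063810, cosh=4.001446, sinh=3.874477; start (x,ẋ)=(-0.051000, 0.241800) → end (x,ẋ)=(-0.213081, -1.067426)
phase 2: p=0.2652, T=0.342, ωT=1.349566, cosh=2.057553, sinh=1.798200; start (x,ẋ)=(-0.213081, -1.067426) → end (x,ẋ)=(-1.205304, -5.590109)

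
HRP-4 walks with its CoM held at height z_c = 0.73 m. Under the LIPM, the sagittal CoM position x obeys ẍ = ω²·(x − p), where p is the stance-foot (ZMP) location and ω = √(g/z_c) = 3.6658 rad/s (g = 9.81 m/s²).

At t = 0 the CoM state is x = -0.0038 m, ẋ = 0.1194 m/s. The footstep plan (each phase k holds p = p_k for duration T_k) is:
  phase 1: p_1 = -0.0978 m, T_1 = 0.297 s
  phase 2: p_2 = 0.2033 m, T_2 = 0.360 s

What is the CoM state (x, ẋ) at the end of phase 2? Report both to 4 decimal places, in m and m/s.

phase 1: p=-0.0978, T=0.297, ωT=1.088743, cosh=1.653588, sinh=1.316949; start (x,ẋ)=(-0.003800, 0.119400) → end (x,ẋ)=(0.100532, 0.651239)
phase 2: p=0.2033, T=0.360, ωT=1.319688, cosh=2.004736, sinh=1.737517; start (x,ẋ)=(0.100532, 0.651239) → end (x,ẋ)=(0.305952, 0.650994)

x = 0.3060, ẋ = 0.6510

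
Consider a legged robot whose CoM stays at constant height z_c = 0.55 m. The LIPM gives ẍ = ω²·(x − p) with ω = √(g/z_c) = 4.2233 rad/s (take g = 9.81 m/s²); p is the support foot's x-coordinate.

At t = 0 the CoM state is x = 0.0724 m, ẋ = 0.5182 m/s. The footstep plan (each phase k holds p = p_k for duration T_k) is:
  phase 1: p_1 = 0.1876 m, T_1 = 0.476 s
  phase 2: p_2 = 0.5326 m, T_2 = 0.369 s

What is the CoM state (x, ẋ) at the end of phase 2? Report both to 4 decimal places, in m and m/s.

phase 1: p=0.1876, T=0.476, ωT=2.010291, cosh=3.799719, sinh=3.665769; start (x,ẋ)=(0.072400, 0.518200) → end (x,ẋ)=(0.199663, 0.185529)
phase 2: p=0.5326, T=0.369, ωT=1.558398, cosh=2.480838, sinh=2.270365; start (x,ẋ)=(0.199663, 0.185529) → end (x,ẋ)=(-0.193625, -2.732074)

x = -0.1936, ẋ = -2.7321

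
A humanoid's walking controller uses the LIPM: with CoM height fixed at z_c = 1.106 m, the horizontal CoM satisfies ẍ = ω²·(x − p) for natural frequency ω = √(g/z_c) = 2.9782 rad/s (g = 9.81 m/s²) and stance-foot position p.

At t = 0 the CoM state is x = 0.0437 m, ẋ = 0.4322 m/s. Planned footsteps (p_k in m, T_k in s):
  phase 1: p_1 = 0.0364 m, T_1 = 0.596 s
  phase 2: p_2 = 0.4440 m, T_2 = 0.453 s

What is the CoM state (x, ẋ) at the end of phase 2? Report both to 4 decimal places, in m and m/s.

x = 1.3357, ẋ = 2.9886

phase 1: p=0.0364, T=0.596, ωT=1.775007, cosh=3.034903, sinh=2.865421; start (x,ẋ)=(0.043700, 0.432200) → end (x,ẋ)=(0.474388, 1.373982)
phase 2: p=0.4440, T=0.453, ωT=1.349125, cosh=2.056759, sinh=1.797291; start (x,ẋ)=(0.474388, 1.373982) → end (x,ẋ)=(1.335675, 2.988607)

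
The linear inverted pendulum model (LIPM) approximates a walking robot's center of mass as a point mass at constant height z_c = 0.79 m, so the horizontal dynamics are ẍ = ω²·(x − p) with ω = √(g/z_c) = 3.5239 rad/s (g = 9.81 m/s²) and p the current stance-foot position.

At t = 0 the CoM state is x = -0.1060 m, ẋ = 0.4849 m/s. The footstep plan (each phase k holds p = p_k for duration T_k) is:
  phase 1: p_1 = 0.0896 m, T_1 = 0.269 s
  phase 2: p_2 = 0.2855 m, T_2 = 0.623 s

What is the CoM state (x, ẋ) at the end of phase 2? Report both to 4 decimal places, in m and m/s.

x = -1.2847, ẋ = -5.4058

phase 1: p=0.0896, T=0.269, ωT=0.947929, cosh=1.483952, sinh=1.096409; start (x,ẋ)=(-0.106000, 0.484900) → end (x,ẋ)=(-0.049792, -0.036159)
phase 2: p=0.2855, T=0.623, ωT=2.195390, cosh=4.547408, sinh=4.436093; start (x,ẋ)=(-0.049792, -0.036159) → end (x,ẋ)=(-1.284726, -5.405823)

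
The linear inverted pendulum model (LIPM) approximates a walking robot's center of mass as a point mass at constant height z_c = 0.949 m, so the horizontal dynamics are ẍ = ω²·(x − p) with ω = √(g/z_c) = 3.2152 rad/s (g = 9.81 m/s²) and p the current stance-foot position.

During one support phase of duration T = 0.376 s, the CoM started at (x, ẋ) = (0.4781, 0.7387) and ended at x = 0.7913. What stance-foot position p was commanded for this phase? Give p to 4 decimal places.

p = 0.5234

ωT = 3.2152·0.376 = 1.208915; cosh(ωT) = 1.824185, sinh(ωT) = 1.525664
x(T) = p + (x₀−p)·cosh(ωT) + (ẋ₀/ω)·sinh(ωT) ⇒ p·(1 − cosh) = x(T) − x₀·cosh − (ẋ₀/ω)·sinh
numerator   = 0.7913 − (0.4781)·1.824185 − (0.7387/3.2152)·1.525664 = -0.431368
denominator = 1 − 1.824185 = -0.824185
p = -0.431368 / -0.824185 = 0.5234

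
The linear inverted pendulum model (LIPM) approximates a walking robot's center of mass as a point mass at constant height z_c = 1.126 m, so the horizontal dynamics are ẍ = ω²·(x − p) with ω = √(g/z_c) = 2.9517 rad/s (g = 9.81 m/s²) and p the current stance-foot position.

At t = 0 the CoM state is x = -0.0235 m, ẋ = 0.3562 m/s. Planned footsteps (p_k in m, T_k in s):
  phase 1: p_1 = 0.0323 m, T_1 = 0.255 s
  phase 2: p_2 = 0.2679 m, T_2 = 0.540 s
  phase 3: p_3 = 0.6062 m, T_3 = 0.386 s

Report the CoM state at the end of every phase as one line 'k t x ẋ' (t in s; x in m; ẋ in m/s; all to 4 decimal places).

phase 1: p=0.0323, T=0.255, ωT=0.752684, cosh=1.296895, sinh=0.825794; start (x,ẋ)=(-0.023500, 0.356200) → end (x,ẋ)=(0.059587, 0.325942)
phase 2: p=0.2679, T=0.540, ωT=1.593918, cosh=2.563064, sinh=2.359936; start (x,ẋ)=(0.059587, 0.325942) → end (x,ẋ)=(-0.005424, -0.615662)
phase 3: p=0.6062, T=0.386, ωT=1.139356, cosh=1.722390, sinh=1.402366; start (x,ẋ)=(-0.005424, -0.615662) → end (x,ẋ)=(-0.739759, -3.592143)

1 0.2550 0.0596 0.3259
2 0.7950 -0.0054 -0.6157
3 1.1810 -0.7398 -3.5921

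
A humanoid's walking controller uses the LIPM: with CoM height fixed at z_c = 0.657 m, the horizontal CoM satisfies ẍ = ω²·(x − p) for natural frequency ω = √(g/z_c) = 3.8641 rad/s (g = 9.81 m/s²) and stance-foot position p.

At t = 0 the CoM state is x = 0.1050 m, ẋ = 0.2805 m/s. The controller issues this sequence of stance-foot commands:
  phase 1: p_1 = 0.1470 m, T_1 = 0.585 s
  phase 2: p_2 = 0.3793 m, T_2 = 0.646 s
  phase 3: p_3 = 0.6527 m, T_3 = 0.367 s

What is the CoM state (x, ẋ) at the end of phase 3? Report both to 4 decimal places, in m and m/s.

phase 1: p=0.1470, T=0.585, ωT=2.260498, cosh=4.846083, sinh=4.741785; start (x,ẋ)=(0.105000, 0.280500) → end (x,ẋ)=(0.287677, 0.589772)
phase 2: p=0.3793, T=0.646, ωT=2.496209, cosh=6.109395, sinh=6.026998; start (x,ẋ)=(0.287677, 0.589772) → end (x,ẋ)=(0.739429, 1.469341)
phase 3: p=0.6527, T=0.367, ωT=1.418125, cosh=2.185769, sinh=1.943601; start (x,ẋ)=(0.739429, 1.469341) → end (x,ẋ)=(1.581332, 3.862997)

x = 1.5813, ẋ = 3.8630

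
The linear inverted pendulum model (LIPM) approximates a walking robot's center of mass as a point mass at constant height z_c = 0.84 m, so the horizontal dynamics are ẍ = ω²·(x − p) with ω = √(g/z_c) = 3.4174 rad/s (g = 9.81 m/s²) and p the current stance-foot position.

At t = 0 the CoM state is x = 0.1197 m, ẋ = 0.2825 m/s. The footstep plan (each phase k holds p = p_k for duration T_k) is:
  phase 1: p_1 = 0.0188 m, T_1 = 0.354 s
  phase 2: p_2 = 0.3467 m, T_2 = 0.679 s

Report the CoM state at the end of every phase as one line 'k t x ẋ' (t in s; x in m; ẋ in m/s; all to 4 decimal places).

1 0.3540 0.3292 1.0423
2 1.0330 1.7944 5.0556

phase 1: p=0.0188, T=0.354, ωT=1.209760, cosh=1.825474, sinh=1.527205; start (x,ẋ)=(0.119700, 0.282500) → end (x,ẋ)=(0.329237, 1.042300)
phase 2: p=0.3467, T=0.679, ωT=2.320415, cosh=5.139063, sinh=5.040831; start (x,ẋ)=(0.329237, 1.042300) → end (x,ẋ)=(1.794400, 5.055621)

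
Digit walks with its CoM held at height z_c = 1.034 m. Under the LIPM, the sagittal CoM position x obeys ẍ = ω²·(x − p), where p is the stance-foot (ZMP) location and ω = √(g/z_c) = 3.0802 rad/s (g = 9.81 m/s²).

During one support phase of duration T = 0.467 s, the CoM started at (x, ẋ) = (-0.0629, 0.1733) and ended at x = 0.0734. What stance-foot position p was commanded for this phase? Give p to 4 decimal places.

p = -0.0828

ωT = 3.0802·0.467 = 1.438453; cosh(ωT) = 2.225734, sinh(ωT) = 1.988439
x(T) = p + (x₀−p)·cosh(ωT) + (ẋ₀/ω)·sinh(ωT) ⇒ p·(1 − cosh) = x(T) − x₀·cosh − (ẋ₀/ω)·sinh
numerator   = 0.0734 − (-0.0629)·2.225734 − (0.1733/3.0802)·1.988439 = 0.101524
denominator = 1 − 2.225734 = -1.225734
p = 0.101524 / -1.225734 = -0.0828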